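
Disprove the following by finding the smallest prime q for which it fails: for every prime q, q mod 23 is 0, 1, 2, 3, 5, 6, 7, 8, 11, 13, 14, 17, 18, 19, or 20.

We need the least prime q for which the claim fails.
The first 17 eligible values, up to q = 59, all satisfy the conclusion.
q = 61: 61 mod 23 = 15 — not in {0, 1, 2, 3, 5, 6, 7, 8, 11, 13, 14, 17, 18, 19, 20}.

q = 61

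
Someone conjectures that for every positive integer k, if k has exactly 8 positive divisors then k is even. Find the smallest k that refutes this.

We need the least positive integer k for which k has exactly 8 positive divisors but k is odd.
For k = 24, 30, 40, 42, …, 88, 102, 104 the conclusion holds.
k = 105: divisors of 105: 1, 3, 5, 7, 15, 21, 35, 105; 105 is odd.

k = 105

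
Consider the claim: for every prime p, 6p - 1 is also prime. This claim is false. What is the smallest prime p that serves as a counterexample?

p = 11

A counterexample is any prime p such that 6p - 1 is not prime; we check each in order.
The first 4 eligible values, up to p = 7, all satisfy the conclusion.
p = 11: 6p - 1 = 65 = 5 × 13, not prime.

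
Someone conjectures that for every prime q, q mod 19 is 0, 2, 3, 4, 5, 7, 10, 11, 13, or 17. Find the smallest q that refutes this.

q = 31

Check each prime q in order until the claim fails.
For q = 2, 3, 5, 7, 11, 13, 17, 19, 23, 29 the conclusion holds.
q = 31: 31 mod 19 = 12 — not in {0, 2, 3, 4, 5, 7, 10, 11, 13, 17}.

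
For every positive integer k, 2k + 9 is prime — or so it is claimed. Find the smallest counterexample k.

k = 3

For k = 1, 2 the conclusion holds.
k = 3: 2k + 9 = 15 = 3 × 5, composite.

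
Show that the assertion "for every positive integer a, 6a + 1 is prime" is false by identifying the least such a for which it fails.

a = 4

Check each positive integer a in order until 6a + 1 is not prime.
For a = 1, 2, 3 the conclusion holds.
a = 4: 6a + 1 = 25 = 5 × 5, composite.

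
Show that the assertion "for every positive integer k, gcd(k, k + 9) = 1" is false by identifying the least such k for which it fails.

k = 3

For k = 1, 2 the conclusion holds.
k = 3: gcd(3, 12) = 3.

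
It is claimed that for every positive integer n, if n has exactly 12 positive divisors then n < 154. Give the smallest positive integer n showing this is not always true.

n = 156

For n = 60, 72, 84, 90, 96, 108, 126, 132, 140, 150 the conclusion holds.
n = 156: τ(156) = 12; 156 ≥ 154.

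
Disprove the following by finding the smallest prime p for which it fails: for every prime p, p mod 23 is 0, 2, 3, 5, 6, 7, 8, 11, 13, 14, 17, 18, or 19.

We need the least prime p for which the claim fails.
For p = 2, 3, 5, 7, …, 31, 37, 41 the conclusion holds.
p = 43: 43 mod 23 = 20 — not in {0, 2, 3, 5, 6, 7, 8, 11, 13, 14, 17, 18, 19}.

p = 43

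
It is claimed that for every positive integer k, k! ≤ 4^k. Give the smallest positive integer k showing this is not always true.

k = 9

We need the least positive integer k for which k! > 4^k.
For k = 1, 2, 3, 4, 5, 6, 7, 8 the conclusion holds.
k = 9: k! = 362880 and 4^k = 262144, so 362880 > 262144.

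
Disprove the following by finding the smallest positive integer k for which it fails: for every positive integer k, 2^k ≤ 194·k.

For k = 1, 2, 3, 4, …, 9, 10, 11 the conclusion holds.
k = 12: 2^k = 4096 and 194·k = 2328, so 4096 > 2328.

k = 12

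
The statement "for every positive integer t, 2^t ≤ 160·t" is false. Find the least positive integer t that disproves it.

For t = 1, 2, 3, 4, 5, 6, 7, 8, 9, 10 the conclusion holds.
t = 11: 2^t = 2048 and 160·t = 1760, so 2048 > 1760.
Hence t = 11 is a counterexample.

t = 11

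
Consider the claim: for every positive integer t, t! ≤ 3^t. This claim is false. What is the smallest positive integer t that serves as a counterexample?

t = 7

For t = 1, 2, 3, 4, 5, 6 the conclusion holds.
t = 7: t! = 5040 and 3^t = 2187, so 5040 > 2187.
So t = 7 is the smallest counterexample.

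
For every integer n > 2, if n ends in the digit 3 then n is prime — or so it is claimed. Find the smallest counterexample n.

For n = 3, 13, 23 the conclusion holds.
n = 33: 33 ends in 3; 33 = 3 × 11, composite.
So n = 33 is the smallest counterexample.

n = 33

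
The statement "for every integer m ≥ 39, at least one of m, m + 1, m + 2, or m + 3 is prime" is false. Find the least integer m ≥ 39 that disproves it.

For m = 39, 40, 41, 42, 43, 44, 45, 46, 47 the conclusion holds.
m = 48: 48 = 2 × 24; 49 = 7 × 7; 50 = 2 × 25; 51 = 3 × 17 — all composite.
So m = 48 is the smallest counterexample.

m = 48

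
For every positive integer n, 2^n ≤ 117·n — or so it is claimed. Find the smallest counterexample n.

n = 11

Check each positive integer n in order until 2^n > 117·n.
The first 10 eligible values, up to n = 10, all satisfy the conclusion.
n = 11: 2^n = 2048 and 117·n = 1287, so 2048 > 1287.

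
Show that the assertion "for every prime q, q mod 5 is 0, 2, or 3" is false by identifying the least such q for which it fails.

q = 11

For q = 2, 3, 5, 7 the conclusion holds.
q = 11: 11 mod 5 = 1 — not in {0, 2, 3}.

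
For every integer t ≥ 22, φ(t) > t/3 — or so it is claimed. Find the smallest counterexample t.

Check each integer t ≥ 22 in order until the claim fails.
t = 22: φ(22) = 10 and 22/3 = 22/3, so φ(22) > 22/3.
t = 23: φ(23) = 22 and 23/3 = 23/3, so φ(23) > 23/3.
t = 24: φ(24) = 8 and 24/3 = 8, so φ(24) ≤ 24/3.

t = 24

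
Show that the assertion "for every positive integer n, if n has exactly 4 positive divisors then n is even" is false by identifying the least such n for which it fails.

n = 6: divisors of 6: 1, 2, 3, 6; 6 is even.
n = 8: divisors of 8: 1, 2, 4, 8; 8 is even.
n = 10: divisors of 10: 1, 2, 5, 10; 10 is even.
n = 14: divisors of 14: 1, 2, 7, 14; 14 is even.
n = 15: divisors of 15: 1, 3, 5, 15; 15 is odd.

n = 15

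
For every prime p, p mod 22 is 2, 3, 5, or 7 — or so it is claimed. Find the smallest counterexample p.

A counterexample is any prime p such that the claim fails; we check each in order.
For p = 2, 3, 5, 7 the conclusion holds.
p = 11: 11 mod 22 = 11 — not in {2, 3, 5, 7}.

p = 11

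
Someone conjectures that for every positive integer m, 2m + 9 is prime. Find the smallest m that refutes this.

m = 3

Check each positive integer m in order until 2m + 9 is not prime.
For m = 1, 2 the conclusion holds.
m = 3: 2m + 9 = 15 = 3 × 5, composite.
Thus m = 3 disproves the claim, and no smaller m works.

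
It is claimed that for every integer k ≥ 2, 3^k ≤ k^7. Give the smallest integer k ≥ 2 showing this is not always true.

Check each integer k ≥ 2 in order until 3^k > k^7.
For k = 2, 3, 4, 5, …, 16, 17, 18 the conclusion holds.
k = 19: 3^k = 1162261467 and k^7 = 893871739, so 1162261467 > 893871739.
Thus k = 19 disproves the claim, and no smaller k works.

k = 19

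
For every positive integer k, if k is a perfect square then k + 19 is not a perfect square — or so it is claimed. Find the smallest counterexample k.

The first 8 eligible values, up to k = 64, all satisfy the conclusion.
k = 81: 81 = 9² and 81 + 19 = 100 = 10².
Thus k = 81 disproves the claim, and no smaller k works.

k = 81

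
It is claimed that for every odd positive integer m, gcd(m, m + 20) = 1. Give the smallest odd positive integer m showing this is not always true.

A counterexample is any odd positive integer m such that gcd(m, m + 20) > 1; we check each in order.
m = 1: gcd(1, 21) = 1.
m = 3: gcd(3, 23) = 1.
m = 5: gcd(5, 25) = 5.
Hence m = 5 is a counterexample.

m = 5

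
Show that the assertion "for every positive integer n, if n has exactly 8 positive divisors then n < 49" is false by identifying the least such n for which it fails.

n = 54

A counterexample is any positive integer n such that n has exactly 8 positive divisors but the claim fails; we check each in order.
For n = 24, 30, 40, 42 the conclusion holds.
n = 54: τ(54) = 8; 54 ≥ 49.
So n = 54 is the smallest counterexample.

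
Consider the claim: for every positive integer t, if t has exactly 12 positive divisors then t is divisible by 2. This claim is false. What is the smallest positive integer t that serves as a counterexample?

t = 315

Check each positive integer t in order until t has exactly 12 positive divisors but t is not divisible by 2.
For t = 60, 72, 84, 90, …, 294, 306, 308 the conclusion holds.
t = 315: τ(315) = 12; 315 mod 2 = 1.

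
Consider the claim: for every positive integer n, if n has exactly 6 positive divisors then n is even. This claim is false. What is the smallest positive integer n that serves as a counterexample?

Check each positive integer n in order until n has exactly 6 positive divisors but n is odd.
The first 6 eligible values, up to n = 44, all satisfy the conclusion.
n = 45: divisors of 45: 1, 3, 5, 9, 15, 45; 45 is odd.

n = 45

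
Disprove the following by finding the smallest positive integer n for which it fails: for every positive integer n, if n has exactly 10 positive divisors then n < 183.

n = 208

n = 48: τ(48) = 10; 48 < 183.
n = 80: τ(80) = 10; 80 < 183.
n = 112: τ(112) = 10; 112 < 183.
n = 162: τ(162) = 10; 162 < 183.
n = 176: τ(176) = 10; 176 < 183.
n = 208: τ(208) = 10; 208 ≥ 183.
So n = 208 is the smallest counterexample.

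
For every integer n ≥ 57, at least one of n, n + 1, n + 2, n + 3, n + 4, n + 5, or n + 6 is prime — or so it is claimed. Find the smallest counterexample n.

A counterexample is any integer n ≥ 57 such that n, n + 1, n + 2, n + 3, n + 4, n + 5, n + 6 are all composite; we check each in order.
For n = 57, 58, 59, 60, …, 87, 88, 89 the conclusion holds.
n = 90: 90 = 2 × 45; 91 = 7 × 13; 92 = 2 × 46; 93 = 3 × 31; 94 = 2 × 47; 95 = 5 × 19; 96 = 2 × 48 — all composite.

n = 90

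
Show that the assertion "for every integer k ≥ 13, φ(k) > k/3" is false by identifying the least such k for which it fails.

For k = 13, 14, 15, 16, 17 the conclusion holds.
k = 18: φ(18) = 6 and 18/3 = 6, so φ(18) ≤ 18/3.
Hence k = 18 is a counterexample.

k = 18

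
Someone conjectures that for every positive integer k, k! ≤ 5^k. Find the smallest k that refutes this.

k = 12

We need the least positive integer k for which k! > 5^k.
For k = 1, 2, 3, 4, …, 9, 10, 11 the conclusion holds.
k = 12: k! = 479001600 and 5^k = 244140625, so 479001600 > 244140625.
Hence k = 12 is a counterexample.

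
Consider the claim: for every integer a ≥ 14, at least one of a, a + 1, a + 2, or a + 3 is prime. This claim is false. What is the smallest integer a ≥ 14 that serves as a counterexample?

For a = 14, 15, 16, 17, 18, 19, 20, 21, 22, 23 the conclusion holds.
a = 24: 24 = 2 × 12; 25 = 5 × 5; 26 = 2 × 13; 27 = 3 × 9 — all composite.

a = 24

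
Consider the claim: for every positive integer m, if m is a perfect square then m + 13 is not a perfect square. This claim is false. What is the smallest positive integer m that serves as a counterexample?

The first 5 eligible values, up to m = 25, all satisfy the conclusion.
m = 36: 36 = 6² and 36 + 13 = 49 = 7².

m = 36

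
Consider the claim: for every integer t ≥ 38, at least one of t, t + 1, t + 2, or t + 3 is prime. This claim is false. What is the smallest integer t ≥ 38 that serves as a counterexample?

t = 48

A counterexample is any integer t ≥ 38 such that t, t + 1, t + 2, t + 3 are all composite; we check each in order.
The first 10 eligible values, up to t = 47, all satisfy the conclusion.
t = 48: 48 = 2 × 24; 49 = 7 × 7; 50 = 2 × 25; 51 = 3 × 17 — all composite.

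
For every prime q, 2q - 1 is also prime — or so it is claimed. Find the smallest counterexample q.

q = 5

We need the least prime q for which 2q - 1 is not prime.
q = 2: 2q - 1 = 3, prime.
q = 3: 2q - 1 = 5, prime.
q = 5: 2q - 1 = 9 = 3 × 3, not prime.
So q = 5 is the smallest counterexample.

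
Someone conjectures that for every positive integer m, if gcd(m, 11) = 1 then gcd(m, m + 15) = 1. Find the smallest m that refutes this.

m = 1: gcd(1, 16) = 1.
m = 2: gcd(2, 17) = 1.
m = 3: gcd(3, 18) = 3.
Thus m = 3 disproves the claim, and no smaller m works.

m = 3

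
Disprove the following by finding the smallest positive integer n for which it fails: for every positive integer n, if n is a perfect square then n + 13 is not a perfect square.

Check each positive integer n in order until n is a perfect square but n + 13 is a perfect square.
For n = 1, 4, 9, 16, 25 the conclusion holds.
n = 36: 36 = 6² and 36 + 13 = 49 = 7².

n = 36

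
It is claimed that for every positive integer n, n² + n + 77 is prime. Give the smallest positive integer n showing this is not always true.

n = 6

A counterexample is any positive integer n such that n² + n + 77 is not prime; we check each in order.
n = 1: n² + n + 77 = 79, prime.
n = 2: n² + n + 77 = 83, prime.
n = 3: n² + n + 77 = 89, prime.
n = 4: n² + n + 77 = 97, prime.
n = 5: n² + n + 77 = 107, prime.
n = 6: n² + n + 77 = 119 = 7 × 17, composite.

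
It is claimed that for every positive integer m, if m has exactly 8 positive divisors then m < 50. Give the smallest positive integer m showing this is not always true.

m = 54

For m = 24, 30, 40, 42 the conclusion holds.
m = 54: τ(54) = 8; 54 ≥ 50.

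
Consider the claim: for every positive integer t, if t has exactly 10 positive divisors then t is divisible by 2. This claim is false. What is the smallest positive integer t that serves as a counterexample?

t = 405

A counterexample is any positive integer t such that t has exactly 10 positive divisors but t is not divisible by 2; we check each in order.
The first 9 eligible values, up to t = 368, all satisfy the conclusion.
t = 405: τ(405) = 10; 405 mod 2 = 1.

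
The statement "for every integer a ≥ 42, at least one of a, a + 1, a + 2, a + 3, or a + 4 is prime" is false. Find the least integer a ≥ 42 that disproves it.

a = 48

a = 42: 43 is prime.
a = 43: 43 is prime.
a = 44: 47 is prime.
a = 45: 47 is prime.
a = 46: 47 is prime.
a = 47: 47 is prime.
a = 48: 48 = 2 × 24; 49 = 7 × 7; 50 = 2 × 25; 51 = 3 × 17; 52 = 2 × 26 — all composite.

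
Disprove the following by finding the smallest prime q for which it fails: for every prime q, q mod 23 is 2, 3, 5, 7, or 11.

q = 13

We need the least prime q for which the claim fails.
For q = 2, 3, 5, 7, 11 the conclusion holds.
q = 13: 13 mod 23 = 13 — not in {2, 3, 5, 7, 11}.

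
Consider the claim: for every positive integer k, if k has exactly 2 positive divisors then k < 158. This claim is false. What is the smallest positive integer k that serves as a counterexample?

k = 163

For k = 2, 3, 5, 7, …, 149, 151, 157 the conclusion holds.
k = 163: τ(163) = 2; 163 ≥ 158.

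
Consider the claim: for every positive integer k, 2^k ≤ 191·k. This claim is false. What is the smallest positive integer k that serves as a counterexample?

Check each positive integer k in order until 2^k > 191·k.
The first 11 eligible values, up to k = 11, all satisfy the conclusion.
k = 12: 2^k = 4096 and 191·k = 2292, so 4096 > 2292.
Hence k = 12 is a counterexample.

k = 12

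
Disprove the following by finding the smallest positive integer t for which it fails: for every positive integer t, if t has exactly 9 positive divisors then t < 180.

t = 196

We need the least positive integer t for which t has exactly 9 positive divisors but the claim fails.
For t = 36, 100 the conclusion holds.
t = 196: τ(196) = 9; 196 ≥ 180.
Hence t = 196 is a counterexample.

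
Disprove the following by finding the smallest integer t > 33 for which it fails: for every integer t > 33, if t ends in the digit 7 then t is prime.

A counterexample is any integer t > 33 such that t ends in the digit 7 but t is not prime; we check each in order.
t = 37: 37 ends in 7 and is prime.
t = 47: 47 ends in 7 and is prime.
t = 57: 57 ends in 7; 57 = 3 × 19, composite.
Thus t = 57 disproves the claim, and no smaller t works.

t = 57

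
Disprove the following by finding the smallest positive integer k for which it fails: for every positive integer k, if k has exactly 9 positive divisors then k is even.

Check each positive integer k in order until k has exactly 9 positive divisors but k is odd.
For k = 36, 100, 196 the conclusion holds.
k = 225: divisors of 225: 9 divisors; 225 is odd.
Thus k = 225 disproves the claim, and no smaller k works.

k = 225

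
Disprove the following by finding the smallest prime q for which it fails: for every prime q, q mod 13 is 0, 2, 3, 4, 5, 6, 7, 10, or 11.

q = 47

For q = 2, 3, 5, 7, …, 37, 41, 43 the conclusion holds.
q = 47: 47 mod 13 = 8 — not in {0, 2, 3, 4, 5, 6, 7, 10, 11}.
Thus q = 47 disproves the claim, and no smaller q works.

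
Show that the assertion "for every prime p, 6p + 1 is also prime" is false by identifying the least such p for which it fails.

A counterexample is any prime p such that 6p + 1 is not prime; we check each in order.
For p = 2, 3, 5, 7, 11, 13, 17 the conclusion holds.
p = 19: 6p + 1 = 115 = 5 × 23, not prime.

p = 19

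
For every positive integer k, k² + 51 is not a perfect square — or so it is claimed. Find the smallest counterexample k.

We need the least positive integer k for which k² + 51 is a perfect square.
The first 6 eligible values, up to k = 6, all satisfy the conclusion.
k = 7: 7² + 51 = 100 = 10², a perfect square.
Hence k = 7 is a counterexample.

k = 7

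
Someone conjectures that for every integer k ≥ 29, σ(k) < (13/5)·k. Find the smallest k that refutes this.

We need the least integer k ≥ 29 for which the claim fails.
The first 31 eligible values, up to k = 59, all satisfy the conclusion.
k = 60: σ(60) = 168; 168 ≥ 156.
Thus k = 60 disproves the claim, and no smaller k works.

k = 60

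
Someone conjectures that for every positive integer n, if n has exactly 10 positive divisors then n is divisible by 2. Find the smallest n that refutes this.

n = 405

A counterexample is any positive integer n such that n has exactly 10 positive divisors but n is not divisible by 2; we check each in order.
For n = 48, 80, 112, 162, 176, 208, 272, 304, 368 the conclusion holds.
n = 405: τ(405) = 10; 405 mod 2 = 1.
Thus n = 405 disproves the claim, and no smaller n works.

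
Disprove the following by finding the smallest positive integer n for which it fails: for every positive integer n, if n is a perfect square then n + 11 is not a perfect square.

n = 25

n = 1: 1 + 11 = 12, not a perfect square.
n = 4: 4 + 11 = 15, not a perfect square.
n = 9: 9 + 11 = 20, not a perfect square.
n = 16: 16 + 11 = 27, not a perfect square.
n = 25: 25 = 5² and 25 + 11 = 36 = 6².
Hence n = 25 is a counterexample.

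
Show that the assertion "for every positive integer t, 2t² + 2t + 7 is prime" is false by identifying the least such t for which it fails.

t = 6

Check each positive integer t in order until 2t² + 2t + 7 is not prime.
t = 1: 2t² + 2t + 7 = 11, prime.
t = 2: 2t² + 2t + 7 = 19, prime.
t = 3: 2t² + 2t + 7 = 31, prime.
t = 4: 2t² + 2t + 7 = 47, prime.
t = 5: 2t² + 2t + 7 = 67, prime.
t = 6: 2t² + 2t + 7 = 91 = 7 × 13, composite.
So t = 6 is the smallest counterexample.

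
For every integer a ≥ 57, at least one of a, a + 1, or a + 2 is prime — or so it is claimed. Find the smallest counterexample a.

A counterexample is any integer a ≥ 57 such that a, a + 1, a + 2 are all composite; we check each in order.
For a = 57, 58, 59, 60, 61 the conclusion holds.
a = 62: 62 = 2 × 31; 63 = 3 × 21; 64 = 2 × 32 — all composite.

a = 62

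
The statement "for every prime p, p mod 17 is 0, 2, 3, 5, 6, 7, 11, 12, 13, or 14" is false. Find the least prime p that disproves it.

p = 43

We need the least prime p for which the claim fails.
For p = 2, 3, 5, 7, …, 31, 37, 41 the conclusion holds.
p = 43: 43 mod 17 = 9 — not in {0, 2, 3, 5, 6, 7, 11, 12, 13, 14}.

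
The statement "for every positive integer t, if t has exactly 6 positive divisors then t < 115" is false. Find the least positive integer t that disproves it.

t = 116

We need the least positive integer t for which t has exactly 6 positive divisors but the claim fails.
The first 16 eligible values, up to t = 99, all satisfy the conclusion.
t = 116: τ(116) = 6; 116 ≥ 115.
So t = 116 is the smallest counterexample.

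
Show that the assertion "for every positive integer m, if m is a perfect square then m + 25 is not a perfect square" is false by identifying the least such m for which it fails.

m = 144

A counterexample is any positive integer m such that m is a perfect square but m + 25 is a perfect square; we check each in order.
The first 11 eligible values, up to m = 121, all satisfy the conclusion.
m = 144: 144 = 12² and 144 + 25 = 169 = 13².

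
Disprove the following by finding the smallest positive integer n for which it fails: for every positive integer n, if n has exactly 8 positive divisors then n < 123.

n = 128

A counterexample is any positive integer n such that n has exactly 8 positive divisors but the claim fails; we check each in order.
For n = 24, 30, 40, 42, …, 105, 110, 114 the conclusion holds.
n = 128: τ(128) = 8; 128 ≥ 123.
So n = 128 is the smallest counterexample.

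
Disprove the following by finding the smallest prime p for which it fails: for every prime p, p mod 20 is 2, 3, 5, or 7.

p = 11

We need the least prime p for which the claim fails.
The first 4 eligible values, up to p = 7, all satisfy the conclusion.
p = 11: 11 mod 20 = 11 — not in {2, 3, 5, 7}.
Thus p = 11 disproves the claim, and no smaller p works.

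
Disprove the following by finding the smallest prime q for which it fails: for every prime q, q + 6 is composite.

q = 5

We need the least prime q for which q + 6 is prime.
q = 2: q + 6 = 8 = 2 × 4, composite.
q = 3: q + 6 = 9 = 3 × 3, composite.
q = 5: q + 6 = 11, prime — not composite.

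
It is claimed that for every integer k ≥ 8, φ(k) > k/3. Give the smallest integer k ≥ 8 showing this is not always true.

k = 12

We need the least integer k ≥ 8 for which the claim fails.
k = 8: φ(8) = 4 and 8/3 = 8/3, so φ(8) > 8/3.
k = 9: φ(9) = 6 and 9/3 = 3, so φ(9) > 9/3.
k = 10: φ(10) = 4 and 10/3 = 10/3, so φ(10) > 10/3.
k = 11: φ(11) = 10 and 11/3 = 11/3, so φ(11) > 11/3.
k = 12: φ(12) = 4 and 12/3 = 4, so φ(12) ≤ 12/3.
Thus k = 12 disproves the claim, and no smaller k works.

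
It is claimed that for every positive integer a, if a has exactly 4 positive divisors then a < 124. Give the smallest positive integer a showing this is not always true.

a = 125

A counterexample is any positive integer a such that a has exactly 4 positive divisors but the claim fails; we check each in order.
The first 39 eligible values, up to a = 123, all satisfy the conclusion.
a = 125: τ(125) = 4; 125 ≥ 124.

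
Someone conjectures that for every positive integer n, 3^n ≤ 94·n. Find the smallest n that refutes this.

n = 6

n = 1: 3^n = 3 and 94·n = 94, so 3 ≤ 94.
n = 2: 3^n = 9 and 94·n = 188, so 9 ≤ 188.
n = 3: 3^n = 27 and 94·n = 282, so 27 ≤ 282.
n = 4: 3^n = 81 and 94·n = 376, so 81 ≤ 376.
n = 5: 3^n = 243 and 94·n = 470, so 243 ≤ 470.
n = 6: 3^n = 729 and 94·n = 564, so 729 > 564.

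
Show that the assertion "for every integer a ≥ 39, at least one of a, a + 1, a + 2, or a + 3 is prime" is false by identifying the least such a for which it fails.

a = 48

A counterexample is any integer a ≥ 39 such that a, a + 1, a + 2, a + 3 are all composite; we check each in order.
For a = 39, 40, 41, 42, 43, 44, 45, 46, 47 the conclusion holds.
a = 48: 48 = 2 × 24; 49 = 7 × 7; 50 = 2 × 25; 51 = 3 × 17 — all composite.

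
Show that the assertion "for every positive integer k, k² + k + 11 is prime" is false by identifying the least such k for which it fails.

For k = 1, 2, 3, 4, 5, 6, 7, 8, 9 the conclusion holds.
k = 10: k² + k + 11 = 121 = 11 × 11, composite.
Hence k = 10 is a counterexample.

k = 10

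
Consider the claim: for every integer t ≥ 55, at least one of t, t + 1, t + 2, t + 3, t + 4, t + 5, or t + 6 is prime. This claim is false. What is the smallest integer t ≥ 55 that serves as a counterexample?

t = 90

We need the least integer t ≥ 55 for which t, t + 1, t + 2, t + 3, t + 4, t + 5, t + 6 are all composite.
The first 35 eligible values, up to t = 89, all satisfy the conclusion.
t = 90: 90 = 2 × 45; 91 = 7 × 13; 92 = 2 × 46; 93 = 3 × 31; 94 = 2 × 47; 95 = 5 × 19; 96 = 2 × 48 — all composite.
Hence t = 90 is a counterexample.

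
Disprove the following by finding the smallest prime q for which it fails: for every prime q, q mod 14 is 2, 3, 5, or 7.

q = 11

We need the least prime q for which the claim fails.
q = 2: 2 mod 14 = 2.
q = 3: 3 mod 14 = 3.
q = 5: 5 mod 14 = 5.
q = 7: 7 mod 14 = 7.
q = 11: 11 mod 14 = 11 — not in {2, 3, 5, 7}.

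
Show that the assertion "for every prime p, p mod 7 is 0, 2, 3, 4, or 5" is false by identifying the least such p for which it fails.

A counterexample is any prime p such that the claim fails; we check each in order.
For p = 2, 3, 5, 7, 11 the conclusion holds.
p = 13: 13 mod 7 = 6 — not in {0, 2, 3, 4, 5}.
Hence p = 13 is a counterexample.

p = 13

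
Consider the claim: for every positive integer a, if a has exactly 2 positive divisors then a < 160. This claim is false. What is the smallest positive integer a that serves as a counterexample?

Check each positive integer a in order until a has exactly 2 positive divisors but the claim fails.
The first 37 eligible values, up to a = 157, all satisfy the conclusion.
a = 163: τ(163) = 2; 163 ≥ 160.

a = 163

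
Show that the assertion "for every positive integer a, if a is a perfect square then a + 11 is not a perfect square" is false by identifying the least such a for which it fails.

a = 25

Check each positive integer a in order until a is a perfect square but a + 11 is a perfect square.
a = 1: 1 + 11 = 12, not a perfect square.
a = 4: 4 + 11 = 15, not a perfect square.
a = 9: 9 + 11 = 20, not a perfect square.
a = 16: 16 + 11 = 27, not a perfect square.
a = 25: 25 = 5² and 25 + 11 = 36 = 6².
So a = 25 is the smallest counterexample.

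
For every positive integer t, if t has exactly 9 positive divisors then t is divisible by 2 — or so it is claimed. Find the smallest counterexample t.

t = 225

t = 36: τ(36) = 9; 36 mod 2 = 0.
t = 100: τ(100) = 9; 100 mod 2 = 0.
t = 196: τ(196) = 9; 196 mod 2 = 0.
t = 225: τ(225) = 9; 225 mod 2 = 1.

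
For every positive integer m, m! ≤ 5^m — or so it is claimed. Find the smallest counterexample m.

For m = 1, 2, 3, 4, …, 9, 10, 11 the conclusion holds.
m = 12: m! = 479001600 and 5^m = 244140625, so 479001600 > 244140625.

m = 12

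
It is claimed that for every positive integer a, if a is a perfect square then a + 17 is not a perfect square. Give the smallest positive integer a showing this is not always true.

a = 64

A counterexample is any positive integer a such that a is a perfect square but a + 17 is a perfect square; we check each in order.
The first 7 eligible values, up to a = 49, all satisfy the conclusion.
a = 64: 64 = 8² and 64 + 17 = 81 = 9².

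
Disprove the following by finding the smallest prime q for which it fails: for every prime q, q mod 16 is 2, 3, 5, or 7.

q = 2: 2 mod 16 = 2.
q = 3: 3 mod 16 = 3.
q = 5: 5 mod 16 = 5.
q = 7: 7 mod 16 = 7.
q = 11: 11 mod 16 = 11 — not in {2, 3, 5, 7}.
Hence q = 11 is a counterexample.

q = 11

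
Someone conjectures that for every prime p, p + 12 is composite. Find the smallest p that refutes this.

p = 5

Check each prime p in order until p + 12 is prime.
For p = 2, 3 the conclusion holds.
p = 5: p + 12 = 17, prime — not composite.
So p = 5 is the smallest counterexample.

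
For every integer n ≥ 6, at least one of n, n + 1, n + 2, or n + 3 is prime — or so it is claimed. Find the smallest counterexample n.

A counterexample is any integer n ≥ 6 such that n, n + 1, n + 2, n + 3 are all composite; we check each in order.
For n = 6, 7, 8, 9, …, 21, 22, 23 the conclusion holds.
n = 24: 24 = 2 × 12; 25 = 5 × 5; 26 = 2 × 13; 27 = 3 × 9 — all composite.

n = 24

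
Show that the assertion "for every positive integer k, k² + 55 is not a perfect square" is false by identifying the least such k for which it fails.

k = 3

A counterexample is any positive integer k such that k² + 55 is a perfect square; we check each in order.
For k = 1, 2 the conclusion holds.
k = 3: 3² + 55 = 64 = 8², a perfect square.
Hence k = 3 is a counterexample.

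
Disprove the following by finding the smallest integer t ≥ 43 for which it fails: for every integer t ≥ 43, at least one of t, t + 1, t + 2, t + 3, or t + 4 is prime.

We need the least integer t ≥ 43 for which t, t + 1, t + 2, t + 3, t + 4 are all composite.
For t = 43, 44, 45, 46, 47 the conclusion holds.
t = 48: 48 = 2 × 24; 49 = 7 × 7; 50 = 2 × 25; 51 = 3 × 17; 52 = 2 × 26 — all composite.
Thus t = 48 disproves the claim, and no smaller t works.

t = 48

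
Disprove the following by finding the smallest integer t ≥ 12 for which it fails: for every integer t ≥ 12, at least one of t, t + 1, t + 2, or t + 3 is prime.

A counterexample is any integer t ≥ 12 such that t, t + 1, t + 2, t + 3 are all composite; we check each in order.
The first 12 eligible values, up to t = 23, all satisfy the conclusion.
t = 24: 24 = 2 × 12; 25 = 5 × 5; 26 = 2 × 13; 27 = 3 × 9 — all composite.

t = 24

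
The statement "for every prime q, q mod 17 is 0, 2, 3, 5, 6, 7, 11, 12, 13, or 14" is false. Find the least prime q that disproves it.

q = 43

We need the least prime q for which the claim fails.
For q = 2, 3, 5, 7, …, 31, 37, 41 the conclusion holds.
q = 43: 43 mod 17 = 9 — not in {0, 2, 3, 5, 6, 7, 11, 12, 13, 14}.
So q = 43 is the smallest counterexample.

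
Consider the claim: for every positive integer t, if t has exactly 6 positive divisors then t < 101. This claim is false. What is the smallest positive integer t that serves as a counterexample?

t = 116

A counterexample is any positive integer t such that t has exactly 6 positive divisors but the claim fails; we check each in order.
The first 16 eligible values, up to t = 99, all satisfy the conclusion.
t = 116: τ(116) = 6; 116 ≥ 101.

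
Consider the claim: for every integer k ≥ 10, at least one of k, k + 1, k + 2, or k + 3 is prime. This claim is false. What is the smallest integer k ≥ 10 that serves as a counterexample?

k = 24

For k = 10, 11, 12, 13, …, 21, 22, 23 the conclusion holds.
k = 24: 24 = 2 × 12; 25 = 5 × 5; 26 = 2 × 13; 27 = 3 × 9 — all composite.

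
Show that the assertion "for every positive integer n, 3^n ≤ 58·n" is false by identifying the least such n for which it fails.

n = 6

For n = 1, 2, 3, 4, 5 the conclusion holds.
n = 6: 3^n = 729 and 58·n = 348, so 729 > 348.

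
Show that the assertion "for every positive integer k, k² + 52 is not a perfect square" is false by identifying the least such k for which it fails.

For k = 1, 2, 3, 4, …, 9, 10, 11 the conclusion holds.
k = 12: 12² + 52 = 196 = 14², a perfect square.

k = 12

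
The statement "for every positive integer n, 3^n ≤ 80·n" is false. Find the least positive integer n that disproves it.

n = 6

We need the least positive integer n for which 3^n > 80·n.
The first 5 eligible values, up to n = 5, all satisfy the conclusion.
n = 6: 3^n = 729 and 80·n = 480, so 729 > 480.
So n = 6 is the smallest counterexample.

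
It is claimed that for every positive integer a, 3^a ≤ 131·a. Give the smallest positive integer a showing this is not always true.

We need the least positive integer a for which 3^a > 131·a.
The first 6 eligible values, up to a = 6, all satisfy the conclusion.
a = 7: 3^a = 2187 and 131·a = 917, so 2187 > 917.

a = 7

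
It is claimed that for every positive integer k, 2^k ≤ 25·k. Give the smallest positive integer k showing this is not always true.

k = 8

Check each positive integer k in order until 2^k > 25·k.
The first 7 eligible values, up to k = 7, all satisfy the conclusion.
k = 8: 2^k = 256 and 25·k = 200, so 256 > 200.
So k = 8 is the smallest counterexample.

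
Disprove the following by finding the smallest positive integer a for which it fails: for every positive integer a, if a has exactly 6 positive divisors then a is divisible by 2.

a = 45

A counterexample is any positive integer a such that a has exactly 6 positive divisors but a is not divisible by 2; we check each in order.
The first 6 eligible values, up to a = 44, all satisfy the conclusion.
a = 45: τ(45) = 6; 45 mod 2 = 1.
So a = 45 is the smallest counterexample.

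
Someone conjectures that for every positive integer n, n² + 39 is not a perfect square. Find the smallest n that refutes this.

n = 5

A counterexample is any positive integer n such that n² + 39 is a perfect square; we check each in order.
For n = 1, 2, 3, 4 the conclusion holds.
n = 5: 5² + 39 = 64 = 8², a perfect square.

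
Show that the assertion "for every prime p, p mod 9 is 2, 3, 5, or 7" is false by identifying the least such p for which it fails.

A counterexample is any prime p such that the claim fails; we check each in order.
p = 2: 2 mod 9 = 2.
p = 3: 3 mod 9 = 3.
p = 5: 5 mod 9 = 5.
p = 7: 7 mod 9 = 7.
p = 11: 11 mod 9 = 2.
p = 13: 13 mod 9 = 4 — not in {2, 3, 5, 7}.

p = 13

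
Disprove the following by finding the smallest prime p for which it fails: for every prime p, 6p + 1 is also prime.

We need the least prime p for which 6p + 1 is not prime.
For p = 2, 3, 5, 7, 11, 13, 17 the conclusion holds.
p = 19: 6p + 1 = 115 = 5 × 23, not prime.
Thus p = 19 disproves the claim, and no smaller p works.

p = 19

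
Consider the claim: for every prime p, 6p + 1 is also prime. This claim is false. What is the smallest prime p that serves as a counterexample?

p = 19

We need the least prime p for which 6p + 1 is not prime.
For p = 2, 3, 5, 7, 11, 13, 17 the conclusion holds.
p = 19: 6p + 1 = 115 = 5 × 23, not prime.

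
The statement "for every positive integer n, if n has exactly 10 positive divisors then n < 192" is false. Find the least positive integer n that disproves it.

n = 208

Check each positive integer n in order until n has exactly 10 positive divisors but the claim fails.
n = 48: τ(48) = 10; 48 < 192.
n = 80: τ(80) = 10; 80 < 192.
n = 112: τ(112) = 10; 112 < 192.
n = 162: τ(162) = 10; 162 < 192.
n = 176: τ(176) = 10; 176 < 192.
n = 208: τ(208) = 10; 208 ≥ 192.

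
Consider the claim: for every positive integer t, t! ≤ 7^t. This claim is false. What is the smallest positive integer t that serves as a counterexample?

A counterexample is any positive integer t such that t! > 7^t; we check each in order.
The first 16 eligible values, up to t = 16, all satisfy the conclusion.
t = 17: t! = 355687428096000 and 7^t = 232630513987207, so 355687428096000 > 232630513987207.
So t = 17 is the smallest counterexample.

t = 17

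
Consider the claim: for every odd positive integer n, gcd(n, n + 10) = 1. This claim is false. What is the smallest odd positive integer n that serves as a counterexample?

n = 5

We need the least odd positive integer n for which gcd(n, n + 10) > 1.
n = 1: gcd(1, 11) = 1.
n = 3: gcd(3, 13) = 1.
n = 5: gcd(5, 15) = 5.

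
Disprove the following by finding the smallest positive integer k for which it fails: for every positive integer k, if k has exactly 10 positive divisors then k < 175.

A counterexample is any positive integer k such that k has exactly 10 positive divisors but the claim fails; we check each in order.
For k = 48, 80, 112, 162 the conclusion holds.
k = 176: τ(176) = 10; 176 ≥ 175.

k = 176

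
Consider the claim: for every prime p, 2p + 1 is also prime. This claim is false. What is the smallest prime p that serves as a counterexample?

p = 7

p = 2: 2p + 1 = 5, prime.
p = 3: 2p + 1 = 7, prime.
p = 5: 2p + 1 = 11, prime.
p = 7: 2p + 1 = 15 = 3 × 5, not prime.
Hence p = 7 is a counterexample.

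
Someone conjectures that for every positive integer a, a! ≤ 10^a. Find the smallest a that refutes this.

a = 25

We need the least positive integer a for which a! > 10^a.
For a = 1, 2, 3, 4, …, 22, 23, 24 the conclusion holds.
a = 25: a! = 15511210043330985984000000 and 10^a = 10000000000000000000000000, so 15511210043330985984000000 > 10000000000000000000000000.
So a = 25 is the smallest counterexample.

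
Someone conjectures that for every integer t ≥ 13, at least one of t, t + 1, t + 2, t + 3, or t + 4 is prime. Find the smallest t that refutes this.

t = 24

For t = 13, 14, 15, 16, …, 21, 22, 23 the conclusion holds.
t = 24: 24 = 2 × 12; 25 = 5 × 5; 26 = 2 × 13; 27 = 3 × 9; 28 = 2 × 14 — all composite.
Thus t = 24 disproves the claim, and no smaller t works.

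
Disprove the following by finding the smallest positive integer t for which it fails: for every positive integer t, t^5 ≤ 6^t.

We need the least positive integer t for which t^5 > 6^t.
t = 1: t^5 = 1 and 6^t = 6, so 1 ≤ 6.
t = 2: t^5 = 32 and 6^t = 36, so 32 ≤ 36.
t = 3: t^5 = 243 and 6^t = 216, so 243 > 216.

t = 3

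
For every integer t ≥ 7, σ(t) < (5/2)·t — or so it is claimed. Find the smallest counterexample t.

A counterexample is any integer t ≥ 7 such that the claim fails; we check each in order.
The first 17 eligible values, up to t = 23, all satisfy the conclusion.
t = 24: σ(24) = 60; 60 ≥ 60.
Hence t = 24 is a counterexample.

t = 24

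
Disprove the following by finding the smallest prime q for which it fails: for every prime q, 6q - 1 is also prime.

q = 11

We need the least prime q for which 6q - 1 is not prime.
The first 4 eligible values, up to q = 7, all satisfy the conclusion.
q = 11: 6q - 1 = 65 = 5 × 13, not prime.
Hence q = 11 is a counterexample.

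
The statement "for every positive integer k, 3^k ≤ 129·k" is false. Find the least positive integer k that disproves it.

k = 7

k = 1: 3^k = 3 and 129·k = 129, so 3 ≤ 129.
k = 2: 3^k = 9 and 129·k = 258, so 9 ≤ 258.
k = 3: 3^k = 27 and 129·k = 387, so 27 ≤ 387.
k = 4: 3^k = 81 and 129·k = 516, so 81 ≤ 516.
k = 5: 3^k = 243 and 129·k = 645, so 243 ≤ 645.
k = 6: 3^k = 729 and 129·k = 774, so 729 ≤ 774.
k = 7: 3^k = 2187 and 129·k = 903, so 2187 > 903.
Thus k = 7 disproves the claim, and no smaller k works.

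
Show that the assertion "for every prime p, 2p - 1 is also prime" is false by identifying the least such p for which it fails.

p = 5

Check each prime p in order until 2p - 1 is not prime.
For p = 2, 3 the conclusion holds.
p = 5: 2p - 1 = 9 = 3 × 3, not prime.
Thus p = 5 disproves the claim, and no smaller p works.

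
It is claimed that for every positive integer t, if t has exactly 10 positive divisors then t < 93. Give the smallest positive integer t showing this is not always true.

t = 112

Check each positive integer t in order until t has exactly 10 positive divisors but the claim fails.
For t = 48, 80 the conclusion holds.
t = 112: τ(112) = 10; 112 ≥ 93.
So t = 112 is the smallest counterexample.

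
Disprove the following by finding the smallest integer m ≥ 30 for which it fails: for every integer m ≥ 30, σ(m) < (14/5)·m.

For m = 30, 31, 32, 33, …, 57, 58, 59 the conclusion holds.
m = 60: σ(60) = 168; 168 ≥ 168.
Thus m = 60 disproves the claim, and no smaller m works.

m = 60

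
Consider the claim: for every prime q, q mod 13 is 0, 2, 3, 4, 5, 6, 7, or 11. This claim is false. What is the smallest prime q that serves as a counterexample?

We need the least prime q for which the claim fails.
The first 8 eligible values, up to q = 19, all satisfy the conclusion.
q = 23: 23 mod 13 = 10 — not in {0, 2, 3, 4, 5, 6, 7, 11}.
Thus q = 23 disproves the claim, and no smaller q works.

q = 23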